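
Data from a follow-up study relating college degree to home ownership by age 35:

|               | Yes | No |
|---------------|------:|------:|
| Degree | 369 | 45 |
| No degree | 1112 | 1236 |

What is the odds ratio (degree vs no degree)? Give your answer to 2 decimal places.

Cells: a = 369, b = 45, c = 1112, d = 1236.
OR = (a·d)/(b·c) = (369 × 1236) / (45 × 1112) = 456084 / 50040 = 9.11439
The odds of home ownership by age 35 are about 9.11 times as high in the degree group.

9.11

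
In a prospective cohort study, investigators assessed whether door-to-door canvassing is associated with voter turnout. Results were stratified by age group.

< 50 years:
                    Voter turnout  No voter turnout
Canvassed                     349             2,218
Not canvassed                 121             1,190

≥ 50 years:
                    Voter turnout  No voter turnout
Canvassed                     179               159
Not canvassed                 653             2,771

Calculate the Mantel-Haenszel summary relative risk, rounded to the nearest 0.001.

2.024

RR_MH = Σ(aᵢ·n₀ᵢ/nᵢ) / Σ(cᵢ·n₁ᵢ/nᵢ), with n₁ᵢ = aᵢ+bᵢ (exposed), n₀ᵢ = cᵢ+dᵢ (unexposed), nᵢ = n₁ᵢ+n₀ᵢ.
Stratum 1 (< 50 years): n₁ = 2567, n₀ = 1311, n = 3878; a·n₀/n = 349·1311/3878 = 117.9832; c·n₁/n = 121·2567/3878 = 80.0946
Stratum 2 (≥ 50 years): n₁ = 338, n₀ = 3424, n = 3762; a·n₀/n = 179·3424/3762 = 162.9176; c·n₁/n = 653·338/3762 = 58.6693
RR_MH = (117.9832 + 162.9176) / (80.0946 + 58.6693) = 280.9008 / 138.7640 = 2.02431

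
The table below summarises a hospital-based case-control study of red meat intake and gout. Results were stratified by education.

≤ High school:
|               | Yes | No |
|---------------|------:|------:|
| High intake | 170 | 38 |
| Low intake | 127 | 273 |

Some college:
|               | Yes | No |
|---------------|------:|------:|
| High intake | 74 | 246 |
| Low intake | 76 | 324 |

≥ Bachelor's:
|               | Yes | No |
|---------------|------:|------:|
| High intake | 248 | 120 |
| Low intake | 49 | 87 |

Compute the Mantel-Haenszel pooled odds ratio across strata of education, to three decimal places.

3.345

OR_MH = Σ(aᵢdᵢ/nᵢ) / Σ(bᵢcᵢ/nᵢ), where nᵢ is the stratum total.
Stratum 1 (≤ High school): n = 608; a·d/n = 170·273/608 = 76.3322; b·c/n = 38·127/608 = 7.9375
Stratum 2 (Some college): n = 720; a·d/n = 74·324/720 = 33.3000; b·c/n = 246·76/720 = 25.9667
Stratum 3 (≥ Bachelor's): n = 504; a·d/n = 248·87/504 = 42.8095; b·c/n = 120·49/504 = 11.6667
OR_MH = (76.3322 + 33.3000 + 42.8095) / (7.9375 + 25.9667 + 11.6667) = 152.4418 / 45.5708 = 3.34516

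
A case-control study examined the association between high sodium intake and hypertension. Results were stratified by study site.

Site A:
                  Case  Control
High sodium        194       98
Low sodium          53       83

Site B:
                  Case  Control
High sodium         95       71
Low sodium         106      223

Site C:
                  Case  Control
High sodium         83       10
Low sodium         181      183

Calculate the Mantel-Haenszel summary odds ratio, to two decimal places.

3.63

OR_MH = Σ(aᵢdᵢ/nᵢ) / Σ(bᵢcᵢ/nᵢ), where nᵢ is the stratum total.
Stratum 1 (Site A): n = 428; a·d/n = 194·83/428 = 37.6215; b·c/n = 98·53/428 = 12.1355
Stratum 2 (Site B): n = 495; a·d/n = 95·223/495 = 42.7980; b·c/n = 71·106/495 = 15.2040
Stratum 3 (Site C): n = 457; a·d/n = 83·183/457 = 33.2363; b·c/n = 10·181/457 = 3.9606
OR_MH = (37.6215 + 42.7980 + 33.2363) / (12.1355 + 15.2040 + 3.9606) = 113.6558 / 31.3002 = 3.63116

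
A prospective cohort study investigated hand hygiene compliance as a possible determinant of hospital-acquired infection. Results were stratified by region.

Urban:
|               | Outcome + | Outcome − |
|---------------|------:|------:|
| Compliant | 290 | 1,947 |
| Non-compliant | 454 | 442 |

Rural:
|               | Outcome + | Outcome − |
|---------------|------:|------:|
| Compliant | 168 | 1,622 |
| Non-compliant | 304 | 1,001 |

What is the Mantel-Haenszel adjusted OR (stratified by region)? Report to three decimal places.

OR_MH = Σ(aᵢdᵢ/nᵢ) / Σ(bᵢcᵢ/nᵢ), where nᵢ is the stratum total.
Stratum 1 (Urban): n = 3133; a·d/n = 290·442/3133 = 40.9129; b·c/n = 1947·454/3133 = 282.1379
Stratum 2 (Rural): n = 3095; a·d/n = 168·1001/3095 = 54.3354; b·c/n = 1622·304/3095 = 159.3176
OR_MH = (40.9129 + 54.3354) / (282.1379 + 159.3176) = 95.2482 / 441.4555 = 0.21576

0.216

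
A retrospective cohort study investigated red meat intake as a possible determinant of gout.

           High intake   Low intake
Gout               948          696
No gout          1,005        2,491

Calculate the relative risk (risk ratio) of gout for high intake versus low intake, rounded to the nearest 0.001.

Reading the table with exposure as columns: a = 948 (High intake, case), b = 1005 (High intake, non-case), c = 696 (Low intake, case), d = 2491.
Risk in exposed = 948/1953 = 0.48541; risk in unexposed = 696/3187 = 0.21839.
RR = 0.48541 / 0.21839 = 2.22269
The risk among the exposed is 2.22 times that among the unexposed.

2.223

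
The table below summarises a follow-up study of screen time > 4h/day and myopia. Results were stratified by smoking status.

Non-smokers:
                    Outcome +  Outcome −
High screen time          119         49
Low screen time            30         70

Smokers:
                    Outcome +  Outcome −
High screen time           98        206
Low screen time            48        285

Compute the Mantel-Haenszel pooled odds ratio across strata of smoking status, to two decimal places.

OR_MH = Σ(aᵢdᵢ/nᵢ) / Σ(bᵢcᵢ/nᵢ), where nᵢ is the stratum total.
Stratum 1 (Non-smokers): n = 268; a·d/n = 119·70/268 = 31.0821; b·c/n = 49·30/268 = 5.4851
Stratum 2 (Smokers): n = 637; a·d/n = 98·285/637 = 43.8462; b·c/n = 206·48/637 = 15.5228
OR_MH = (31.0821 + 43.8462) / (5.4851 + 15.5228) = 74.9282 / 21.0078 = 3.56668

3.57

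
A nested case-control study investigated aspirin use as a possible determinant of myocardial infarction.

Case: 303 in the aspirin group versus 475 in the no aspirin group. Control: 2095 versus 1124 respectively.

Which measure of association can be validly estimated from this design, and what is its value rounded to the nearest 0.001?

From the description: a = 303, b = 2095, c = 475, d = 1124.
This is a nested case-control study: participants were sampled on outcome status, so risks in the source population cannot be estimated directly — relative risk is not valid here. The odds ratio is the appropriate measure.
OR = (a·d)/(b·c) = (303 × 1124) / (2095 × 475) = 340572 / 995125 = 0.34224

0.342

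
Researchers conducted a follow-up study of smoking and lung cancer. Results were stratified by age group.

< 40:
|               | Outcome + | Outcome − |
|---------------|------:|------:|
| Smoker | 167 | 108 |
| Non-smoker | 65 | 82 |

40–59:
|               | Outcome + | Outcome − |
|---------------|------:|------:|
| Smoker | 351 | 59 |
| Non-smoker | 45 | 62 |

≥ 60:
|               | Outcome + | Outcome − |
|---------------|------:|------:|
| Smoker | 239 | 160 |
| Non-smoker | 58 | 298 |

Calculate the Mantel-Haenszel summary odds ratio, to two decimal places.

OR_MH = Σ(aᵢdᵢ/nᵢ) / Σ(bᵢcᵢ/nᵢ), where nᵢ is the stratum total.
Stratum 1 (< 40): n = 422; a·d/n = 167·82/422 = 32.4502; b·c/n = 108·65/422 = 16.6351
Stratum 2 (40–59): n = 517; a·d/n = 351·62/517 = 42.0928; b·c/n = 59·45/517 = 5.1354
Stratum 3 (≥ 60): n = 755; a·d/n = 239·298/755 = 94.3338; b·c/n = 160·58/755 = 12.2914
OR_MH = (32.4502 + 42.0928 + 94.3338) / (16.6351 + 5.1354 + 12.2914) = 168.8769 / 34.0619 = 4.95795

4.96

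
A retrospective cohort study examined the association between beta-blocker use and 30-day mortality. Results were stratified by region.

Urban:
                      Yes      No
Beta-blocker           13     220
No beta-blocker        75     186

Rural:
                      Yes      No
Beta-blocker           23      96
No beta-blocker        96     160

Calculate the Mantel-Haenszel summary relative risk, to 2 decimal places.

0.34

RR_MH = Σ(aᵢ·n₀ᵢ/nᵢ) / Σ(cᵢ·n₁ᵢ/nᵢ), with n₁ᵢ = aᵢ+bᵢ (exposed), n₀ᵢ = cᵢ+dᵢ (unexposed), nᵢ = n₁ᵢ+n₀ᵢ.
Stratum 1 (Urban): n₁ = 233, n₀ = 261, n = 494; a·n₀/n = 13·261/494 = 6.8684; c·n₁/n = 75·233/494 = 35.3745
Stratum 2 (Rural): n₁ = 119, n₀ = 256, n = 375; a·n₀/n = 23·256/375 = 15.7013; c·n₁/n = 96·119/375 = 30.4640
RR_MH = (6.8684 + 15.7013) / (35.3745 + 30.4640) = 22.5698 / 65.8385 = 0.34280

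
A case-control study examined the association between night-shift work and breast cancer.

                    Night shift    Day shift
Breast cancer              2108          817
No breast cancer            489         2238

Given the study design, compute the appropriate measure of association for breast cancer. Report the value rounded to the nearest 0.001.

11.809

Reading the table with exposure as columns: a = 2108 (Night shift, case), b = 489 (Night shift, non-case), c = 817 (Day shift, case), d = 2238.
This is a case-control study: participants were sampled on outcome status, so risks in the source population cannot be estimated directly — relative risk is not valid here. The odds ratio is the appropriate measure.
OR = (a·d)/(b·c) = (2108 × 2238) / (489 × 817) = 4717704 / 399513 = 11.80864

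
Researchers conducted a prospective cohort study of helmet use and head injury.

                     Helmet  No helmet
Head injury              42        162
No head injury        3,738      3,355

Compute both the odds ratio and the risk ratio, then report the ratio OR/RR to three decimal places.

0.965

Reading the table with exposure as columns: a = 42 (Helmet, case), b = 3738 (Helmet, non-case), c = 162 (No helmet, case), d = 3355.
OR = (42·3355)/(3738·162) = 140910/605556 = 0.23270
Risk in exposed = 42/3780 = 0.01111; risk in unexposed = 162/3517 = 0.04606; RR = 0.24122
OR/RR = 0.23270 / 0.24122 = 0.96466
The outcome is rare in both groups, so OR ≈ RR (ratio near 1).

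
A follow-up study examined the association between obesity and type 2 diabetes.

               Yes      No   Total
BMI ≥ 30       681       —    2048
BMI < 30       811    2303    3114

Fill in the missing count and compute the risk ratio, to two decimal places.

1.28

The missing cell is in the exposed row: 2048 − 681 = 1367.
So a = 681, b = 1367, c = 811, d = 2303.
RR = [a/(a+b)] / [c/(c+d)] = (681/2048) / (811/3114) = 0.33252/0.26044 = 1.27678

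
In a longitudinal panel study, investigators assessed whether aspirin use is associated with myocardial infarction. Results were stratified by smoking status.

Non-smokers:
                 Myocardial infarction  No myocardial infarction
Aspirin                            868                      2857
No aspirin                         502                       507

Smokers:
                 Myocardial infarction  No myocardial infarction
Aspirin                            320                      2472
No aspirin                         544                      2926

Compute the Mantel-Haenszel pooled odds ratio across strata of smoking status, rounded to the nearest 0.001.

0.468

OR_MH = Σ(aᵢdᵢ/nᵢ) / Σ(bᵢcᵢ/nᵢ), where nᵢ is the stratum total.
Stratum 1 (Non-smokers): n = 4734; a·d/n = 868·507/4734 = 92.9607; b·c/n = 2857·502/4734 = 302.9603
Stratum 2 (Smokers): n = 6262; a·d/n = 320·2926/6262 = 149.5241; b·c/n = 2472·544/6262 = 214.7506
OR_MH = (92.9607 + 149.5241) / (302.9603 + 214.7506) = 242.4848 / 517.7108 = 0.46838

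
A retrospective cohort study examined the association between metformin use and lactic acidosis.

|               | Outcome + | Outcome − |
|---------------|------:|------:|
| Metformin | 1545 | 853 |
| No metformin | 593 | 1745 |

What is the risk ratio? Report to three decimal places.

2.540

Cells: a = 1545, b = 853, c = 593, d = 1745.
Risk in exposed = 1545/2398 = 0.64429; risk in unexposed = 593/2338 = 0.25364.
RR = 0.64429 / 0.25364 = 2.54021
The risk among the exposed is 2.54 times that among the unexposed.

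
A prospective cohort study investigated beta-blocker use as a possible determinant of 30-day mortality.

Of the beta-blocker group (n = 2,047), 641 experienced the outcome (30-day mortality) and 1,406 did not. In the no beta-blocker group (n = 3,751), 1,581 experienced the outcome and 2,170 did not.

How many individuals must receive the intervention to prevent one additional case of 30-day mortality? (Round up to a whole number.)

10

Risk in treated group = 641/2047 = 0.31314; risk in control = 1581/3751 = 0.42149.
Absolute risk reduction = 0.42149 − 0.31314 = 0.10835
NNT = 1 / ARR = 1 / 0.10835 = 9.230 → round up → 10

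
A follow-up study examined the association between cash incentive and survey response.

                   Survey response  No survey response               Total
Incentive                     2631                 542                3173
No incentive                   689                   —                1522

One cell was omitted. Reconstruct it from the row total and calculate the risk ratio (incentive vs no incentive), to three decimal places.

The missing cell is in the unexposed row: 1522 − 689 = 833.
So a = 2631, b = 542, c = 689, d = 833.
RR = [a/(a+b)] / [c/(c+d)] = (2631/3173) / (689/1522) = 0.82918/0.45269 = 1.83167

1.832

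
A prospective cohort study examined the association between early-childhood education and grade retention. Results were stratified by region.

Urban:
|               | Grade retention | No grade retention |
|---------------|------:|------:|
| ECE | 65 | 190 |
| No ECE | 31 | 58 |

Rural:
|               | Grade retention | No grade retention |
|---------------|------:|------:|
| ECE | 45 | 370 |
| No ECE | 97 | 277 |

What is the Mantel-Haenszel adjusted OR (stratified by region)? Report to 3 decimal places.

OR_MH = Σ(aᵢdᵢ/nᵢ) / Σ(bᵢcᵢ/nᵢ), where nᵢ is the stratum total.
Stratum 1 (Urban): n = 344; a·d/n = 65·58/344 = 10.9593; b·c/n = 190·31/344 = 17.1221
Stratum 2 (Rural): n = 789; a·d/n = 45·277/789 = 15.7985; b·c/n = 370·97/789 = 45.4880
OR_MH = (10.9593 + 15.7985) / (17.1221 + 45.4880) = 26.7578 / 62.6101 = 0.42737

0.427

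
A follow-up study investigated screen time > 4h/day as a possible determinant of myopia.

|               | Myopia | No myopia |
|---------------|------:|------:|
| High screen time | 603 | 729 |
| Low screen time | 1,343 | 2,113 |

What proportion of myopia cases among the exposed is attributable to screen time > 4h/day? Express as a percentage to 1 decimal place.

Cells: a = 603, b = 729, c = 1343, d = 2113.
Risk in exposed = 603/1332 = 0.45270; risk in unexposed = 1343/3456 = 0.38860.
RR = 0.45270/0.38860 = 1.16496
AR% = (RR − 1)/RR × 100 = (1.16496 − 1)/1.16496 × 100 = 14.1601%

14.2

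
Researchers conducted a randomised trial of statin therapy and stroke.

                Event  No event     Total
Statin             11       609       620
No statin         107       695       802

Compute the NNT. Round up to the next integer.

Risk in treated group = 11/620 = 0.01774; risk in control = 107/802 = 0.13342.
Absolute risk reduction = 0.13342 − 0.01774 = 0.11567
NNT = 1 / ARR = 1 / 0.11567 = 8.645 → round up → 9

9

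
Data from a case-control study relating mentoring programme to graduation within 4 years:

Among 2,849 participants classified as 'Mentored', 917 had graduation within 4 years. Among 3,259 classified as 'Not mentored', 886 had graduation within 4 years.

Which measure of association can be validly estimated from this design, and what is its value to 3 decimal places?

From the description: a = 917, b = 1932, c = 886, d = 2373.
This is a case-control study: participants were sampled on outcome status, so risks in the source population cannot be estimated directly — relative risk is not valid here. The odds ratio is the appropriate measure.
OR = (a·d)/(b·c) = (917 × 2373) / (1932 × 886) = 2176041 / 1711752 = 1.27124

1.271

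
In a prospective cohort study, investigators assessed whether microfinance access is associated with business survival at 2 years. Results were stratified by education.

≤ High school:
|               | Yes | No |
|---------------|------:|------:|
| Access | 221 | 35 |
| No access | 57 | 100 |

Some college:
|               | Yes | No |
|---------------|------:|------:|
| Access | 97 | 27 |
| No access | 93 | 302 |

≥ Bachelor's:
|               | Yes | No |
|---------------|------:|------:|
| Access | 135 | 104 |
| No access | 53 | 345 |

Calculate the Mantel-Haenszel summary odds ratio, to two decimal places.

OR_MH = Σ(aᵢdᵢ/nᵢ) / Σ(bᵢcᵢ/nᵢ), where nᵢ is the stratum total.
Stratum 1 (≤ High school): n = 413; a·d/n = 221·100/413 = 53.5109; b·c/n = 35·57/413 = 4.8305
Stratum 2 (Some college): n = 519; a·d/n = 97·302/519 = 56.4432; b·c/n = 27·93/519 = 4.8382
Stratum 3 (≥ Bachelor's): n = 637; a·d/n = 135·345/637 = 73.1162; b·c/n = 104·53/637 = 8.6531
OR_MH = (53.5109 + 56.4432 + 73.1162) / (4.8305 + 4.8382 + 8.6531) = 183.0702 / 18.3217 = 9.99198

9.99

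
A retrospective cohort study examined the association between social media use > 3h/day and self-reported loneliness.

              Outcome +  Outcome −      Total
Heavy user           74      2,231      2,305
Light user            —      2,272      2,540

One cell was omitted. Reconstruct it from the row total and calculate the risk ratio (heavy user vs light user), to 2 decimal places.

The missing cell is in the unexposed row: 2540 − 2272 = 268.
So a = 74, b = 2231, c = 268, d = 2272.
RR = [a/(a+b)] / [c/(c+d)] = (74/2305) / (268/2540) = 0.03210/0.10551 = 0.30427

0.30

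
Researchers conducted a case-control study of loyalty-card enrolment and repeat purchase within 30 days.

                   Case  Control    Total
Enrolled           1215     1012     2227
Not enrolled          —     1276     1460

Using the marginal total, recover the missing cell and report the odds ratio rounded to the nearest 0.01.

8.33

The missing cell is in the unexposed row: 1460 − 1276 = 184.
So a = 1215, b = 1012, c = 184, d = 1276.
OR = (a·d)/(b·c) = (1215 × 1276) / (1012 × 184) = 1550340 / 186208 = 8.32585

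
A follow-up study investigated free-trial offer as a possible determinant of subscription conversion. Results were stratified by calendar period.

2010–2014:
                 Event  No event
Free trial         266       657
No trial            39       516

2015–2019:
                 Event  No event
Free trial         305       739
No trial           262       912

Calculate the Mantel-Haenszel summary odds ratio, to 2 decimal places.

OR_MH = Σ(aᵢdᵢ/nᵢ) / Σ(bᵢcᵢ/nᵢ), where nᵢ is the stratum total.
Stratum 1 (2010–2014): n = 1478; a·d/n = 266·516/1478 = 92.8660; b·c/n = 657·39/1478 = 17.3363
Stratum 2 (2015–2019): n = 2218; a·d/n = 305·912/2218 = 125.4103; b·c/n = 739·262/2218 = 87.2940
OR_MH = (92.8660 + 125.4103) / (17.3363 + 87.2940) = 218.2763 / 104.6302 = 2.08617

2.09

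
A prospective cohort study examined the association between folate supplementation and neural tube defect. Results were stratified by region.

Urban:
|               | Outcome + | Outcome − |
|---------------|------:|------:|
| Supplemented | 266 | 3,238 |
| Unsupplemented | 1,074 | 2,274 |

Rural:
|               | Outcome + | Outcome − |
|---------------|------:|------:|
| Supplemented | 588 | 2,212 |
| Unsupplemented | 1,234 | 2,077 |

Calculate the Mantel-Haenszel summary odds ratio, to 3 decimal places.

0.302

OR_MH = Σ(aᵢdᵢ/nᵢ) / Σ(bᵢcᵢ/nᵢ), where nᵢ is the stratum total.
Stratum 1 (Urban): n = 6852; a·d/n = 266·2274/6852 = 88.2785; b·c/n = 3238·1074/6852 = 507.5324
Stratum 2 (Rural): n = 6111; a·d/n = 588·2077/6111 = 199.8488; b·c/n = 2212·1234/6111 = 446.6712
OR_MH = (88.2785 + 199.8488) / (507.5324 + 446.6712) = 288.1273 / 954.2036 = 0.30196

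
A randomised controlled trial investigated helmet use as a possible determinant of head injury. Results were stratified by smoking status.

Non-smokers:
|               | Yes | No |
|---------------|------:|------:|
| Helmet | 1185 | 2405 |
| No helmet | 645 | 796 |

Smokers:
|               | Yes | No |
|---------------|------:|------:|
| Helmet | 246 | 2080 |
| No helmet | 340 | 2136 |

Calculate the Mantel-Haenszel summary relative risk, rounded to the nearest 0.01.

RR_MH = Σ(aᵢ·n₀ᵢ/nᵢ) / Σ(cᵢ·n₁ᵢ/nᵢ), with n₁ᵢ = aᵢ+bᵢ (exposed), n₀ᵢ = cᵢ+dᵢ (unexposed), nᵢ = n₁ᵢ+n₀ᵢ.
Stratum 1 (Non-smokers): n₁ = 3590, n₀ = 1441, n = 5031; a·n₀/n = 1185·1441/5031 = 339.4126; c·n₁/n = 645·3590/5031 = 460.2564
Stratum 2 (Smokers): n₁ = 2326, n₀ = 2476, n = 4802; a·n₀/n = 246·2476/4802 = 126.8421; c·n₁/n = 340·2326/4802 = 164.6897
RR_MH = (339.4126 + 126.8421) / (460.2564 + 164.6897) = 466.2548 / 624.9461 = 0.74607

0.75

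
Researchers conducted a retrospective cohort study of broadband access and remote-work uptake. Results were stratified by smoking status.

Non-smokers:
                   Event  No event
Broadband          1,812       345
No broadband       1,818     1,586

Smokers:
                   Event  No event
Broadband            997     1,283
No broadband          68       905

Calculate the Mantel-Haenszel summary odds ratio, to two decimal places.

OR_MH = Σ(aᵢdᵢ/nᵢ) / Σ(bᵢcᵢ/nᵢ), where nᵢ is the stratum total.
Stratum 1 (Non-smokers): n = 5561; a·d/n = 1812·1586/5561 = 516.7833; b·c/n = 345·1818/5561 = 112.7873
Stratum 2 (Smokers): n = 3253; a·d/n = 997·905/3253 = 277.3701; b·c/n = 1283·68/3253 = 26.8196
OR_MH = (516.7833 + 277.3701) / (112.7873 + 26.8196) = 794.1534 / 139.6068 = 5.68850

5.69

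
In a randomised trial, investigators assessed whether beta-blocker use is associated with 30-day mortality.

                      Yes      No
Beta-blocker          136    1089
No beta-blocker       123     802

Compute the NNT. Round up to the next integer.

Risk in treated group = 136/1225 = 0.11102; risk in control = 123/925 = 0.13297.
Absolute risk reduction = 0.13297 − 0.11102 = 0.02195
NNT = 1 / ARR = 1 / 0.02195 = 45.553 → round up → 46

46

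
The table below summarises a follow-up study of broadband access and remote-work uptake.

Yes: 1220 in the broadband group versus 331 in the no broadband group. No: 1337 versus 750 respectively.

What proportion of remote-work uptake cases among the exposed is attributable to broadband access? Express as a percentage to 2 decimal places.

35.82

From the description: a = 1220, b = 1337, c = 331, d = 750.
Risk in exposed = 1220/2557 = 0.47712; risk in unexposed = 331/1081 = 0.30620.
RR = 0.47712/0.30620 = 1.55821
AR% = (RR − 1)/RR × 100 = (1.55821 − 1)/1.55821 × 100 = 35.8239%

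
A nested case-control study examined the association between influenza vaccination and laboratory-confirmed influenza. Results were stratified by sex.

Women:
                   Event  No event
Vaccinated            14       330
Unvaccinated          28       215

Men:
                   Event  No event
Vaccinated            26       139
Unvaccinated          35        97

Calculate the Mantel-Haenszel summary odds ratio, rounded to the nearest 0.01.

0.42

OR_MH = Σ(aᵢdᵢ/nᵢ) / Σ(bᵢcᵢ/nᵢ), where nᵢ is the stratum total.
Stratum 1 (Women): n = 587; a·d/n = 14·215/587 = 5.1278; b·c/n = 330·28/587 = 15.7411
Stratum 2 (Men): n = 297; a·d/n = 26·97/297 = 8.4916; b·c/n = 139·35/297 = 16.3805
OR_MH = (5.1278 + 8.4916) / (15.7411 + 16.3805) = 13.6194 / 32.1215 = 0.42399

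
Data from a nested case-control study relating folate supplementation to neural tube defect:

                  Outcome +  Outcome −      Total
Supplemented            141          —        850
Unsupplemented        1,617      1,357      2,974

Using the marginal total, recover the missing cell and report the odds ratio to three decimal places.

0.167

The missing cell is in the exposed row: 850 − 141 = 709.
So a = 141, b = 709, c = 1617, d = 1357.
OR = (a·d)/(b·c) = (141 × 1357) / (709 × 1617) = 191337 / 1146453 = 0.16689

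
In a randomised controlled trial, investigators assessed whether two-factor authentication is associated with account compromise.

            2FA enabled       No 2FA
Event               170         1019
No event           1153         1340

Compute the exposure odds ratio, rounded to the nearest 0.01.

0.19

Reading the table with exposure as columns: a = 170 (2FA enabled, case), b = 1153 (2FA enabled, non-case), c = 1019 (No 2FA, case), d = 1340.
OR = (a·d)/(b·c) = (170 × 1340) / (1153 × 1019) = 227800 / 1174907 = 0.19389
Exposure is associated with lower odds of account compromise (OR = 0.19 < 1).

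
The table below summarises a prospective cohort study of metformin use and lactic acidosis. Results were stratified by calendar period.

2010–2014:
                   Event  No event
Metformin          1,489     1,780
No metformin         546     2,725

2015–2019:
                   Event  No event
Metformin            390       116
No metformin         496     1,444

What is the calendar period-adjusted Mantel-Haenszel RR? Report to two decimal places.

2.81

RR_MH = Σ(aᵢ·n₀ᵢ/nᵢ) / Σ(cᵢ·n₁ᵢ/nᵢ), with n₁ᵢ = aᵢ+bᵢ (exposed), n₀ᵢ = cᵢ+dᵢ (unexposed), nᵢ = n₁ᵢ+n₀ᵢ.
Stratum 1 (2010–2014): n₁ = 3269, n₀ = 3271, n = 6540; a·n₀/n = 1489·3271/6540 = 744.7277; c·n₁/n = 546·3269/6540 = 272.9165
Stratum 2 (2015–2019): n₁ = 506, n₀ = 1940, n = 2446; a·n₀/n = 390·1940/2446 = 309.3213; c·n₁/n = 496·506/2446 = 102.6067
RR_MH = (744.7277 + 309.3213) / (272.9165 + 102.6067) = 1054.0490 / 375.5232 = 2.80688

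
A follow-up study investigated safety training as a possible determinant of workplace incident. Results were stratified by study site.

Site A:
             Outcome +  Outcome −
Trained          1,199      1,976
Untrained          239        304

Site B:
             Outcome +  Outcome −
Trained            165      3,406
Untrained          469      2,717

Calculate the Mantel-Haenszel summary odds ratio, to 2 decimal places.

0.45

OR_MH = Σ(aᵢdᵢ/nᵢ) / Σ(bᵢcᵢ/nᵢ), where nᵢ is the stratum total.
Stratum 1 (Site A): n = 3718; a·d/n = 1199·304/3718 = 98.0355; b·c/n = 1976·239/3718 = 127.0210
Stratum 2 (Site B): n = 6757; a·d/n = 165·2717/6757 = 66.3468; b·c/n = 3406·469/6757 = 236.4088
OR_MH = (98.0355 + 66.3468) / (127.0210 + 236.4088) = 164.3823 / 363.4297 = 0.45231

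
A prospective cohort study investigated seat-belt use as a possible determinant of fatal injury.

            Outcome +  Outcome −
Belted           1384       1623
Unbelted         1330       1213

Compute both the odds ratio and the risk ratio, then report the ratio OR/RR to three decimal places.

Cells: a = 1384, b = 1623, c = 1330, d = 1213.
OR = (1384·1213)/(1623·1330) = 1678792/2158590 = 0.77773
Risk in exposed = 1384/3007 = 0.46026; risk in unexposed = 1330/2543 = 0.52300; RR = 0.88003
OR/RR = 0.77773 / 0.88003 = 0.88375
The outcome is not rare, so the OR lies further from 1 than the RR.

0.884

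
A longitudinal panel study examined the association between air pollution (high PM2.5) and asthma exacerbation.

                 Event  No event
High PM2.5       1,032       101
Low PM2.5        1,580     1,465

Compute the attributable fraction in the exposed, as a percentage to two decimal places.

Cells: a = 1032, b = 101, c = 1580, d = 1465.
Risk in exposed = 1032/1133 = 0.91086; risk in unexposed = 1580/3045 = 0.51888.
RR = 0.91086/0.51888 = 1.75542
AR% = (RR − 1)/RR × 100 = (1.75542 − 1)/1.75542 × 100 = 43.0334%

43.03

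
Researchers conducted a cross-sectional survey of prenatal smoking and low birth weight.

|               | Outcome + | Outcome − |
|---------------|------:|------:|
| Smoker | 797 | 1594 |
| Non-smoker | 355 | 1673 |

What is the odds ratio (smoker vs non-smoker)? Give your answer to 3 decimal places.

2.356

Cells: a = 797, b = 1594, c = 355, d = 1673.
OR = (a·d)/(b·c) = (797 × 1673) / (1594 × 355) = 1333381 / 565870 = 2.35634
The odds of low birth weight are about 2.36 times as high in the smoker group.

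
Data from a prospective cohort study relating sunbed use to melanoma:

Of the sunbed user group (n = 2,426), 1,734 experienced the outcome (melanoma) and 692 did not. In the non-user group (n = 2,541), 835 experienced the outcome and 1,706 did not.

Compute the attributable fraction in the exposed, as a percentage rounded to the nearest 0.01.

54.02

From the description: a = 1734, b = 692, c = 835, d = 1706.
Risk in exposed = 1734/2426 = 0.71476; risk in unexposed = 835/2541 = 0.32861.
RR = 0.71476/0.32861 = 2.17509
AR% = (RR − 1)/RR × 100 = (2.17509 − 1)/2.17509 × 100 = 54.0248%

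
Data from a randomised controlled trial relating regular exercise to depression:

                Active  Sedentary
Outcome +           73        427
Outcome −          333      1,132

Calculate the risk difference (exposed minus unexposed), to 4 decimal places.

Reading the table with exposure as columns: a = 73 (Active, case), b = 333 (Active, non-case), c = 427 (Sedentary, case), d = 1132.
Risk in exposed = 73/406 = 0.179803; risk in unexposed = 427/1559 = 0.273894.
Risk difference = 0.179803 − 0.273894 = -0.094091

-0.0941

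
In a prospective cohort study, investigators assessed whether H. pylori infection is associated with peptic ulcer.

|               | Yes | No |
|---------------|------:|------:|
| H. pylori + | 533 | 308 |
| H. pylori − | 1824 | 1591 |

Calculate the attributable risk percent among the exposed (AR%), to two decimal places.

15.72

Cells: a = 533, b = 308, c = 1824, d = 1591.
Risk in exposed = 533/841 = 0.63377; risk in unexposed = 1824/3415 = 0.53411.
RR = 0.63377/0.53411 = 1.18658
AR% = (RR − 1)/RR × 100 = (1.18658 − 1)/1.18658 × 100 = 15.7242%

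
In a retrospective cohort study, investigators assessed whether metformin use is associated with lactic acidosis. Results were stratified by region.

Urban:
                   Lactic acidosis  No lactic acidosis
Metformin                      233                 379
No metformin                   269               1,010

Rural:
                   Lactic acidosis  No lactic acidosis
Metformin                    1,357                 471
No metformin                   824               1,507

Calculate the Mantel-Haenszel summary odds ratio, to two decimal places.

4.18

OR_MH = Σ(aᵢdᵢ/nᵢ) / Σ(bᵢcᵢ/nᵢ), where nᵢ is the stratum total.
Stratum 1 (Urban): n = 1891; a·d/n = 233·1010/1891 = 124.4474; b·c/n = 379·269/1891 = 53.9138
Stratum 2 (Rural): n = 4159; a·d/n = 1357·1507/4159 = 491.7045; b·c/n = 471·824/4159 = 93.3167
OR_MH = (124.4474 + 491.7045) / (53.9138 + 93.3167) = 616.1519 / 147.2305 = 4.18495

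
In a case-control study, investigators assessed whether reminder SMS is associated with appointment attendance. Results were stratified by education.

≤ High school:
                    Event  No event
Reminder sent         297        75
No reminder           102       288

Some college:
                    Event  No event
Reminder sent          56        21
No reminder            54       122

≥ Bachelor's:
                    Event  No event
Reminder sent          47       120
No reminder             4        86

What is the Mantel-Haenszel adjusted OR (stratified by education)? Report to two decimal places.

9.46

OR_MH = Σ(aᵢdᵢ/nᵢ) / Σ(bᵢcᵢ/nᵢ), where nᵢ is the stratum total.
Stratum 1 (≤ High school): n = 762; a·d/n = 297·288/762 = 112.2520; b·c/n = 75·102/762 = 10.0394
Stratum 2 (Some college): n = 253; a·d/n = 56·122/253 = 27.0040; b·c/n = 21·54/253 = 4.4822
Stratum 3 (≥ Bachelor's): n = 257; a·d/n = 47·86/257 = 15.7276; b·c/n = 120·4/257 = 1.8677
OR_MH = (112.2520 + 27.0040 + 15.7276) / (10.0394 + 4.4822 + 1.8677) = 154.9835 / 16.3893 = 9.45639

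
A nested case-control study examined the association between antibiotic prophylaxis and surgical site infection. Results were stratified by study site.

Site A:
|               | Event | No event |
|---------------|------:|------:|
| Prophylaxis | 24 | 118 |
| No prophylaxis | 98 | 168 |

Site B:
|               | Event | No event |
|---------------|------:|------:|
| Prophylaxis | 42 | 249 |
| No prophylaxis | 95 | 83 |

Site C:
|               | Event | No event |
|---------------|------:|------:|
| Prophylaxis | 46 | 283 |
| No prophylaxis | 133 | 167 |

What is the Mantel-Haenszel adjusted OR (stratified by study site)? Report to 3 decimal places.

OR_MH = Σ(aᵢdᵢ/nᵢ) / Σ(bᵢcᵢ/nᵢ), where nᵢ is the stratum total.
Stratum 1 (Site A): n = 408; a·d/n = 24·168/408 = 9.8824; b·c/n = 118·98/408 = 28.3431
Stratum 2 (Site B): n = 469; a·d/n = 42·83/469 = 7.4328; b·c/n = 249·95/469 = 50.4371
Stratum 3 (Site C): n = 629; a·d/n = 46·167/629 = 12.2130; b·c/n = 283·133/629 = 59.8394
OR_MH = (9.8824 + 7.4328 + 12.2130) / (28.3431 + 50.4371 + 59.8394) = 29.5282 / 138.6197 = 0.21302

0.213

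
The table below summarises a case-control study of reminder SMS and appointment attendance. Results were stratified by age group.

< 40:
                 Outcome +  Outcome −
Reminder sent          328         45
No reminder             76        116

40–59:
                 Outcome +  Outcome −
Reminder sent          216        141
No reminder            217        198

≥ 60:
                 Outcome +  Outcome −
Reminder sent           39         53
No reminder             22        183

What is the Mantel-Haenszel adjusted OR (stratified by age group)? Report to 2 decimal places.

2.96

OR_MH = Σ(aᵢdᵢ/nᵢ) / Σ(bᵢcᵢ/nᵢ), where nᵢ is the stratum total.
Stratum 1 (< 40): n = 565; a·d/n = 328·116/565 = 67.3416; b·c/n = 45·76/565 = 6.0531
Stratum 2 (40–59): n = 772; a·d/n = 216·198/772 = 55.3990; b·c/n = 141·217/772 = 39.6334
Stratum 3 (≥ 60): n = 297; a·d/n = 39·183/297 = 24.0303; b·c/n = 53·22/297 = 3.9259
OR_MH = (67.3416 + 55.3990 + 24.0303) / (6.0531 + 39.6334 + 3.9259) = 146.7709 / 49.6124 = 2.95835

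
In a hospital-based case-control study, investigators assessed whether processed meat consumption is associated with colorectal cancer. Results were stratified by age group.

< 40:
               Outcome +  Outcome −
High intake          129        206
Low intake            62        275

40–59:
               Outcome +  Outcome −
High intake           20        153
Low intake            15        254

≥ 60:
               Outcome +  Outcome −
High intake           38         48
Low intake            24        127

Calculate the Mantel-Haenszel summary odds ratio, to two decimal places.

OR_MH = Σ(aᵢdᵢ/nᵢ) / Σ(bᵢcᵢ/nᵢ), where nᵢ is the stratum total.
Stratum 1 (< 40): n = 672; a·d/n = 129·275/672 = 52.7902; b·c/n = 206·62/672 = 19.0060
Stratum 2 (40–59): n = 442; a·d/n = 20·254/442 = 11.4932; b·c/n = 153·15/442 = 5.1923
Stratum 3 (≥ 60): n = 237; a·d/n = 38·127/237 = 20.3629; b·c/n = 48·24/237 = 4.8608
OR_MH = (52.7902 + 11.4932 + 20.3629) / (19.0060 + 5.1923 + 4.8608) = 84.6463 / 29.0590 = 2.91291

2.91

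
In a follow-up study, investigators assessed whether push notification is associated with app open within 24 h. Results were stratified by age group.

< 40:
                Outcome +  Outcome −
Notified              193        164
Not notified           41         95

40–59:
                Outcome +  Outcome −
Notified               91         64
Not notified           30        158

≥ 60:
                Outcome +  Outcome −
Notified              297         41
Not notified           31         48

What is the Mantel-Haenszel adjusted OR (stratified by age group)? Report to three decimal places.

OR_MH = Σ(aᵢdᵢ/nᵢ) / Σ(bᵢcᵢ/nᵢ), where nᵢ is the stratum total.
Stratum 1 (< 40): n = 493; a·d/n = 193·95/493 = 37.1907; b·c/n = 164·41/493 = 13.6389
Stratum 2 (40–59): n = 343; a·d/n = 91·158/343 = 41.9184; b·c/n = 64·30/343 = 5.5977
Stratum 3 (≥ 60): n = 417; a·d/n = 297·48/417 = 34.1871; b·c/n = 41·31/417 = 3.0480
OR_MH = (37.1907 + 41.9184 + 34.1871) / (13.6389 + 5.5977 + 3.0480) = 113.2961 / 22.2846 = 5.08406

5.084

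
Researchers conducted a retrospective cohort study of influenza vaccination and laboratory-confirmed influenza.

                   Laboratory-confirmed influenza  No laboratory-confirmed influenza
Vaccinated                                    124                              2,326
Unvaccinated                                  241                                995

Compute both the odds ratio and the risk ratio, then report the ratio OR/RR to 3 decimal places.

0.848

Cells: a = 124, b = 2326, c = 241, d = 995.
OR = (124·995)/(2326·241) = 123380/560566 = 0.22010
Risk in exposed = 124/2450 = 0.05061; risk in unexposed = 241/1236 = 0.19498; RR = 0.25957
OR/RR = 0.22010 / 0.25957 = 0.84793
The outcome is not rare, so the OR lies further from 1 than the RR.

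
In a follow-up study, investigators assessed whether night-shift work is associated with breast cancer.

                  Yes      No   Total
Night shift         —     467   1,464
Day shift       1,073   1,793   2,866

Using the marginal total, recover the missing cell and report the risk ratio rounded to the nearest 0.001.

The missing cell is in the exposed row: 1464 − 467 = 997.
So a = 997, b = 467, c = 1073, d = 1793.
RR = [a/(a+b)] / [c/(c+d)] = (997/1464) / (1073/2866) = 0.68101/0.37439 = 1.81899

1.819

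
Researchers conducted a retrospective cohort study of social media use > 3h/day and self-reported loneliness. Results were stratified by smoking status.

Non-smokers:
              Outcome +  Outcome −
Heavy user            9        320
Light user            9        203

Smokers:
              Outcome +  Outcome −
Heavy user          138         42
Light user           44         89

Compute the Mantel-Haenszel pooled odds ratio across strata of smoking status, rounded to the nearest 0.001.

OR_MH = Σ(aᵢdᵢ/nᵢ) / Σ(bᵢcᵢ/nᵢ), where nᵢ is the stratum total.
Stratum 1 (Non-smokers): n = 541; a·d/n = 9·203/541 = 3.3771; b·c/n = 320·9/541 = 5.3235
Stratum 2 (Smokers): n = 313; a·d/n = 138·89/313 = 39.2396; b·c/n = 42·44/313 = 5.9042
OR_MH = (3.3771 + 39.2396) / (5.3235 + 5.9042) = 42.6167 / 11.2276 = 3.79570

3.796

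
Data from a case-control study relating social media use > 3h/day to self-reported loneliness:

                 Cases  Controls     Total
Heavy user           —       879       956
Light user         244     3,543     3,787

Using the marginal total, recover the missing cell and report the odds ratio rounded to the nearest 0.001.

The missing cell is in the exposed row: 956 − 879 = 77.
So a = 77, b = 879, c = 244, d = 3543.
OR = (a·d)/(b·c) = (77 × 3543) / (879 × 244) = 272811 / 214476 = 1.27199

1.272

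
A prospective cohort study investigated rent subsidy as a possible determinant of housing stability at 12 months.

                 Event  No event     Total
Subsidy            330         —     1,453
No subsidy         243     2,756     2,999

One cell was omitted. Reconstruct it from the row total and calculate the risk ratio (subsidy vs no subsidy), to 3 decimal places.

The missing cell is in the exposed row: 1453 − 330 = 1123.
So a = 330, b = 1123, c = 243, d = 2756.
RR = [a/(a+b)] / [c/(c+d)] = (330/1453) / (243/2999) = 0.22712/0.08103 = 2.80297

2.803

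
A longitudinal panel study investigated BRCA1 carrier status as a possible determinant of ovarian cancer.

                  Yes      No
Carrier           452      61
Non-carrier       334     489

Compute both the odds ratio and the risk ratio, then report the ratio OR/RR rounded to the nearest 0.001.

4.997

Cells: a = 452, b = 61, c = 334, d = 489.
OR = (452·489)/(61·334) = 221028/20374 = 10.84853
Risk in exposed = 452/513 = 0.88109; risk in unexposed = 334/823 = 0.40583; RR = 2.17107
OR/RR = 10.84853 / 2.17107 = 4.99685
The outcome is not rare, so the OR lies further from 1 than the RR.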